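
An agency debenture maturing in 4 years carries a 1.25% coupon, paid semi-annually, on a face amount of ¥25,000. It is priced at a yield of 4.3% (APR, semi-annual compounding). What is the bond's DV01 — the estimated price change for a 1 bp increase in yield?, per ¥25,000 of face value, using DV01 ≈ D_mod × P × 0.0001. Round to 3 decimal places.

¥8.502

Periodic yield y = 0.0215.
  t   CF        PV=CF/(1+0.0215)^t    t·PV
  1       156.25       152.9613       152.9613
  2       156.25       149.7419       299.4838
  3       156.25       146.5902       439.7706
  4       156.25       143.5048       574.0194
  5       156.25       140.4844       702.4221
  6       156.25       137.5276       825.1655
  7       156.25       134.6330       942.4308
  8    25,156.25    21,219.6851   169,757.4806
  Σ                 22,225.1283   173,693.7341
P = 22,225.1283; D_Mac = 7.81520 half-year periods = 3.90760 yrs; D_mod = 3.82535 yrs.
DV01 ≈ 3.82535 × 22,225.1283 × 0.0001 = 8.501896.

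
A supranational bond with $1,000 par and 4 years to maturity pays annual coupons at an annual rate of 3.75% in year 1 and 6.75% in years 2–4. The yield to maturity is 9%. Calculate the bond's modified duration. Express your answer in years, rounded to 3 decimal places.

3.395 years

Periodic yield y = 0.09. First find Macaulay duration:
  t   CF        PV=CF/(1+0.09)^t    t·PV
  1        37.50        34.4037        34.4037
  2        67.50        56.8134       113.6268
  3        67.50        52.1224       156.3672
  4     1,067.50       756.2439     3,024.9757
  Σ                    899.5834     3,329.3733
P = 899.5834; Macaulay duration = 3,329.3733 / 899.5834 = 3.70102 years.
Modified duration = D_Mac / (1 + y) = 3.70102 / 1.09 = 3.39543 years.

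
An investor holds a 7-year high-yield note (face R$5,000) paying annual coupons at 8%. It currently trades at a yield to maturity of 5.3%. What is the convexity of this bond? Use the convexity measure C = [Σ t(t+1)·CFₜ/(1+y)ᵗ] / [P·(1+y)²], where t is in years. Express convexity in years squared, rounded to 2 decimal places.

38.40

With y = 0.053:
  t   CF        PV=CF/(1+0.053)^t    t·PV        t(t+1)·PV
  1       400.00       379.8670       379.8670         759.7341
  2       400.00       360.7474       721.4949       2,164.4846
  3       400.00       342.5902     1,027.7705       4,111.0819
  4       400.00       325.3468     1,301.3871       6,506.9355
  5       400.00       308.9713     1,544.8565       9,269.1389
  6       400.00       293.4200     1,760.5202      12,323.6415
  7     5,400.00     3,761.7953    26,332.5672     210,660.5378
  Σ                  5,772.7381    33,068.4634     245,795.5542
P = 5,772.7381.
Convexity = Σ t(t+1)·PV / [P·(1+y)²] = 245,795.5542 / (5,772.7381 × 1.108809) = 38.40037.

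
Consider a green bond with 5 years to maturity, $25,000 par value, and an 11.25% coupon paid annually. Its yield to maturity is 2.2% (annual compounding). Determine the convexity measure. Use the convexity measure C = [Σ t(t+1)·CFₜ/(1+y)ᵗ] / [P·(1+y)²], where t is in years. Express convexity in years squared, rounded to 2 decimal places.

22.94

With y = 0.022:
  t   CF        PV=CF/(1+0.022)^t    t·PV        t(t+1)·PV
  1     2,812.50     2,751.9569     2,751.9569       5,503.9139
  2     2,812.50     2,692.7172     5,385.4343      16,156.3030
  3     2,812.50     2,634.7526     7,904.2578      31,617.0313
  4     2,812.50     2,578.0358    10,312.1433      51,560.7165
  5    27,812.50    24,945.1172   124,725.5862     748,353.5170
  Σ                 35,602.5798   151,079.3786     853,191.4818
P = 35,602.5798.
Convexity = Σ t(t+1)·PV / [P·(1+y)²] = 853,191.4818 / (35,602.5798 × 1.044484) = 22.94369.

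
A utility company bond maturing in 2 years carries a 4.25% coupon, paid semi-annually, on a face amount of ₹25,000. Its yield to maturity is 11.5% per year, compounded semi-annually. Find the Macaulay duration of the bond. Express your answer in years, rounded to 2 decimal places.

1.93 years

Periodic yield y = 0.0575. Discount each cash flow and weight by its period:
  t   CF        PV=CF/(1+0.0575)^t    t·PV
  1       531.25       502.3641       502.3641
  2       531.25       475.0488       950.0975
  3       531.25       449.2187     1,347.6561
  4    25,531.25    20,415.0559    81,660.2237
  Σ                 21,841.6874    84,460.3414
Price P = Σ PV = 21,841.6874.
Macaulay duration = Σ(t·PV) / P = 84,460.3414 / 21,841.6874 = 3.86693 half-year periods.
In years: 3.86693 / 2 = 1.93347 years.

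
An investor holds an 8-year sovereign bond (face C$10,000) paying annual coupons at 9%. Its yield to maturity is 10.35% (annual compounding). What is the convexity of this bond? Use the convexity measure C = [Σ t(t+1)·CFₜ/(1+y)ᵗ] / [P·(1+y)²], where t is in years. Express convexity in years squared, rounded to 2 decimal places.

39.42

With y = 0.1035:
  t   CF        PV=CF/(1+0.1035)^t    t·PV        t(t+1)·PV
  1       900.00       815.5868       815.5868       1,631.1735
  2       900.00       739.0909     1,478.1817       4,434.5452
  3       900.00       669.7697     2,009.3091       8,037.2364
  4       900.00       606.9503     2,427.8014      12,139.0068
  5       900.00       550.0230     2,750.1148      16,500.6889
  6       900.00       498.4349     2,990.6097      20,934.2678
  7       900.00       451.6855     3,161.7985      25,294.3879
  8    10,900.00     4,957.3296    39,658.6371     356,927.7336
  Σ                  9,288.8707    55,292.0390     445,899.0402
P = 9,288.8707.
Convexity = Σ t(t+1)·PV / [P·(1+y)²] = 445,899.0402 / (9,288.8707 × 1.217712) = 39.42112.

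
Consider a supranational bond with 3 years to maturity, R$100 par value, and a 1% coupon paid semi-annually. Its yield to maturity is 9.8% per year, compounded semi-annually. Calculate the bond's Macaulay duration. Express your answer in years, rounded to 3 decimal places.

2.957 years

Periodic yield y = 0.049. Discount each cash flow and weight by its period:
  t   CF        PV=CF/(1+0.049)^t    t·PV
  1         0.50         0.4766         0.4766
  2         0.50         0.4544         0.9088
  3         0.50         0.4332         1.2995
  4         0.50         0.4129         1.6517
  5         0.50         0.3936         1.9682
  6       100.50        75.4246       452.5477
  Σ                     77.5954       458.8524
Price P = Σ PV = 77.5954.
Macaulay duration = Σ(t·PV) / P = 458.8524 / 77.5954 = 5.91340 half-year periods.
In years: 5.91340 / 2 = 2.95670 years.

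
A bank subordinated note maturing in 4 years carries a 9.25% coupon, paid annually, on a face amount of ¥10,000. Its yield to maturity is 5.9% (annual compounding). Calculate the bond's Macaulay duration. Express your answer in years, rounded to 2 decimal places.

3.55 years

Periodic yield y = 0.059. Discount each cash flow and weight by its year:
  t   CF        PV=CF/(1+0.059)^t    t·PV
  1       925.00       873.4655       873.4655
  2       925.00       824.8022     1,649.6044
  3       925.00       778.8501     2,336.5502
  4    10,925.00     8,686.3556    34,745.4225
  Σ                 11,163.4734    39,605.0426
Price P = Σ PV = 11,163.4734.
Macaulay duration = Σ(t·PV) / P = 39,605.0426 / 11,163.4734 = 3.54773 years.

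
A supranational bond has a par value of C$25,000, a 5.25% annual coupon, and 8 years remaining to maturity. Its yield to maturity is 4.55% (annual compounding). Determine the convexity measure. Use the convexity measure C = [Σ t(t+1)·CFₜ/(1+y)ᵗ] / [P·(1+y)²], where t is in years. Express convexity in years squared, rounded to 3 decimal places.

52.478

With y = 0.0455:
  t   CF        PV=CF/(1+0.0455)^t    t·PV        t(t+1)·PV
  1     1,312.50     1,255.3802     1,255.3802       2,510.7604
  2     1,312.50     1,200.7462     2,401.4925       7,204.4775
  3     1,312.50     1,148.4900     3,445.4699      13,781.8794
  4     1,312.50     1,098.5078     4,394.0314      21,970.1569
  5     1,312.50     1,050.7010     5,253.5048      31,521.0286
  6     1,312.50     1,004.9746     6,029.8477      42,208.9336
  7     1,312.50       961.2383     6,728.6679      53,829.3430
  8    26,312.50    18,431.8877   147,455.1017   1,327,095.9151
  Σ                 26,151.9258   176,963.4959   1,500,122.4945
P = 26,151.9258.
Convexity = Σ t(t+1)·PV / [P·(1+y)²] = 1,500,122.4945 / (26,151.9258 × 1.093070) = 52.47772.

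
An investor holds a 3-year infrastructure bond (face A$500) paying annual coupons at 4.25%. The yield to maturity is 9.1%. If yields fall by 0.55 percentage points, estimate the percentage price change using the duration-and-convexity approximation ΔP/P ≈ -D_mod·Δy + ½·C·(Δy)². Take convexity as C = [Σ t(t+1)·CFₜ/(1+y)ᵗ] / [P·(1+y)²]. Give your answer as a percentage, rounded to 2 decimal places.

With y = 0.091:
  t   CF        PV=CF/(1+0.091)^t    t·PV        t(t+1)·PV
  1        21.25        19.4775        19.4775          38.9551
  2        21.25        17.8529        35.7059         107.1176
  3       521.25       401.3949     1,204.1846       4,816.7384
  Σ                    438.7253     1,259.3680       4,962.8111
P = 438.7253; D_Mac = 2.87052 yrs; D_mod = 2.63109 yrs; C = 9.50354.
Duration effect: -2.63109 × (-0.0055) = +0.014471
Convexity effect: 0.5 × 9.50354 × (-0.0055)² = +0.0001437
ΔP/P ≈ +0.014471 + 0.0001437 = +0.014615 = +1.4615%.

+1.46%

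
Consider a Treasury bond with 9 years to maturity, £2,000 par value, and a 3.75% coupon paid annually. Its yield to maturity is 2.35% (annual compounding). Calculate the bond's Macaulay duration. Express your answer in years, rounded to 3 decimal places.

Periodic yield y = 0.0235. Discount each cash flow and weight by its year:
  t   CF        PV=CF/(1+0.0235)^t    t·PV
  1        75.00        73.2780        73.2780
  2        75.00        71.5955       143.1909
  3        75.00        69.9516       209.8548
  4        75.00        68.3455       273.3820
  5        75.00        66.7763       333.8813
  6        75.00        65.2430       391.4582
  7        75.00        63.7450       446.2152
  8        75.00        62.2814       498.2513
  9     2,075.00     1,683.5557    15,152.0009
  Σ                  2,224.7719    17,521.5127
Price P = Σ PV = 2,224.7719.
Macaulay duration = Σ(t·PV) / P = 17,521.5127 / 2,224.7719 = 7.87564 years.

7.876 years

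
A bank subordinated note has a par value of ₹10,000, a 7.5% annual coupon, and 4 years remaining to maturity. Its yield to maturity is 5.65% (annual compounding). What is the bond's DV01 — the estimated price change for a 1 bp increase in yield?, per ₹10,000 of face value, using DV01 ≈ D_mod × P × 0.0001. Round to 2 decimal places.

Periodic yield y = 0.0565.
  t   CF        PV=CF/(1+0.0565)^t    t·PV
  1       750.00       709.8912       709.8912
  2       750.00       671.9273     1,343.8545
  3       750.00       635.9936     1,907.9809
  4    10,750.00     8,628.4037    34,513.6150
  Σ                 10,646.2158    38,475.3415
P = 10,646.2158; D_Mac = 3.61399 yrs; D_mod = 3.42072 yrs.
DV01 ≈ 3.42072 × 10,646.2158 × 0.0001 = 3.641774.

₹3.64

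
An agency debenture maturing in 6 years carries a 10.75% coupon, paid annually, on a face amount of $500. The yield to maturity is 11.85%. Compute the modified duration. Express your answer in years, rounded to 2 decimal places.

Periodic yield y = 0.1185. First find Macaulay duration:
  t   CF        PV=CF/(1+0.1185)^t    t·PV
  1        53.75        48.0554        48.0554
  2        53.75        42.9642        85.9284
  3        53.75        38.4123       115.2370
  4        53.75        34.3427       137.3708
  5        53.75        30.7043       153.5213
  6       553.75       282.8120     1,696.8719
  Σ                    477.2909     2,236.9847
P = 477.2909; Macaulay duration = 2,236.9847 / 477.2909 = 4.68684 years.
Modified duration = D_Mac / (1 + y) = 4.68684 / 1.1185 = 4.19029 years.

4.19 years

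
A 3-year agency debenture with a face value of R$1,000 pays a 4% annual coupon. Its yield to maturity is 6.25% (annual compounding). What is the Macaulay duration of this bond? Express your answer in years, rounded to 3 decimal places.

2.882 years

Periodic yield y = 0.0625. Discount each cash flow and weight by its year:
  t   CF        PV=CF/(1+0.0625)^t    t·PV
  1        40.00        37.6471        37.6471
  2        40.00        35.4325        70.8651
  3     1,040.00       867.0548     2,601.1643
  Σ                    940.1343     2,709.6764
Price P = Σ PV = 940.1343.
Macaulay duration = Σ(t·PV) / P = 2,709.6764 / 940.1343 = 2.88222 years.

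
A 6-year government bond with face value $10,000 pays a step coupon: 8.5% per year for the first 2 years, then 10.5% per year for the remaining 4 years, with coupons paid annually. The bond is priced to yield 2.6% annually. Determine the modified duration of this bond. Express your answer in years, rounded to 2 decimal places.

4.93 years

Periodic yield y = 0.026. First find Macaulay duration:
  t   CF        PV=CF/(1+0.026)^t    t·PV
  1       850.00       828.4600       828.4600
  2       850.00       807.4659     1,614.9318
  3     1,050.00       972.1812     2,916.5436
  4     1,050.00       947.5450     3,790.1801
  5     1,050.00       923.5332     4,617.6658
  6    11,050.00     9,472.7944    56,836.7667
  Σ                 13,951.9798    70,604.5481
P = 13,951.9798; Macaulay duration = 70,604.5481 / 13,951.9798 = 5.06054 years.
Modified duration = D_Mac / (1 + y) = 5.06054 / 1.026 = 4.93230 years.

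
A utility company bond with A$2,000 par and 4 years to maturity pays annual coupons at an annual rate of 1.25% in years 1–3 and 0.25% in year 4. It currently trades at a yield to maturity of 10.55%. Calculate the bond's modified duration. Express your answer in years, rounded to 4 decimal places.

Periodic yield y = 0.1055. First find Macaulay duration:
  t   CF        PV=CF/(1+0.1055)^t    t·PV
  1        25.00        22.6142        22.6142
  2        25.00        20.4561        40.9122
  3        25.00        18.5039        55.5118
  4     2,005.00     1,342.3921     5,369.5684
  Σ                  1,403.9663     5,488.6066
P = 1,403.9663; Macaulay duration = 5,488.6066 / 1,403.9663 = 3.90936 years.
Modified duration = D_Mac / (1 + y) = 3.90936 / 1.1055 = 3.53628 years.

3.5363 years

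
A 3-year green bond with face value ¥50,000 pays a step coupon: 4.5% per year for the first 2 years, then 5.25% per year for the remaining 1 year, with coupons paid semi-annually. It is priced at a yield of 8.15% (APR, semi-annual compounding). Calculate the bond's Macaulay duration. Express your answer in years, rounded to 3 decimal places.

2.829 years

Periodic yield y = 0.04075. Discount each cash flow and weight by its period:
  t   CF        PV=CF/(1+0.04075)^t    t·PV
  1     1,125.00     1,080.9512     1,080.9512
  2     1,125.00     1,038.6272     2,077.2544
  3     1,125.00       997.9603     2,993.8809
  4     1,125.00       958.8857     3,835.5428
  5     1,312.50     1,074.8979     5,374.4895
  6    51,312.50    40,377.9864   242,267.9182
  Σ                 45,529.3087   257,630.0370
Price P = Σ PV = 45,529.3087.
Macaulay duration = Σ(t·PV) / P = 257,630.0370 / 45,529.3087 = 5.65855 half-year periods.
In years: 5.65855 / 2 = 2.82928 years.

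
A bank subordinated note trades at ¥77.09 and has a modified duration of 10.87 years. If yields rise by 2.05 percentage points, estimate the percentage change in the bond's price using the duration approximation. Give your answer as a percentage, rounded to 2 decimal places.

-22.28%

Duration approximation: ΔP/P ≈ -D_mod · Δy = -10.87 × (+0.0205) = -0.222835.
As a percentage: -22.2835%.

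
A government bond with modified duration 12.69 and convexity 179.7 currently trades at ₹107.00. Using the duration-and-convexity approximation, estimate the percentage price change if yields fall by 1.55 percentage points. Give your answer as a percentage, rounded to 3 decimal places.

+21.828%

Duration effect: -D_mod·Δy = -12.69 × (-0.0155) = +0.196695
Convexity effect: ½·C·(Δy)² = 0.5 × 179.7 × (-0.0155)² = +0.0215864625
ΔP/P ≈ +0.196695 + 0.0215864625 = +0.2182814625
= +21.82814625%.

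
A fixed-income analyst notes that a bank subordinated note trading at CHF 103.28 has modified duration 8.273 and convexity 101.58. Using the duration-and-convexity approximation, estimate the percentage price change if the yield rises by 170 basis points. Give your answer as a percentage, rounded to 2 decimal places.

-12.60%

Duration effect: -D_mod·Δy = -8.273 × (+0.017) = -0.140641
Convexity effect: ½·C·(Δy)² = 0.5 × 101.58 × (0.017)² = +0.01467831
ΔP/P ≈ -0.140641 + 0.01467831 = -0.12596269
= -12.596269%.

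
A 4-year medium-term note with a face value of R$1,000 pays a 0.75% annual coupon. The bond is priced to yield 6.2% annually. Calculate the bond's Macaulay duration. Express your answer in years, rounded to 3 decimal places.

Periodic yield y = 0.062. Discount each cash flow and weight by its year:
  t   CF        PV=CF/(1+0.062)^t    t·PV
  1         7.50         7.0621         7.0621
  2         7.50         6.6499        13.2997
  3         7.50         6.2616        18.7849
  4     1,007.50       792.0398     3,168.1591
  Σ                    812.0134     3,207.3058
Price P = Σ PV = 812.0134.
Macaulay duration = Σ(t·PV) / P = 3,207.3058 / 812.0134 = 3.94982 years.

3.950 years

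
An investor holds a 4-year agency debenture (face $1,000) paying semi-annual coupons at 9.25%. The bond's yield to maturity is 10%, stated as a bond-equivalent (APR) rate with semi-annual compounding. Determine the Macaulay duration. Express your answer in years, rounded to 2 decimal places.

Periodic yield y = 0.05. Discount each cash flow and weight by its period:
  t   CF        PV=CF/(1+0.05)^t    t·PV
  1        46.25        44.0476        44.0476
  2        46.25        41.9501        83.9002
  3        46.25        39.9525       119.8575
  4        46.25        38.0500       152.2000
  5        46.25        36.2381       181.1904
  6        46.25        34.5125       207.0748
  7        46.25        32.8690       230.0831
  8     1,046.25       708.1432     5,665.1455
  Σ                    975.7630     6,683.4990
Price P = Σ PV = 975.7630.
Macaulay duration = Σ(t·PV) / P = 6,683.4990 / 975.7630 = 6.84951 half-year periods.
In years: 6.84951 / 2 = 3.42476 years.

3.42 years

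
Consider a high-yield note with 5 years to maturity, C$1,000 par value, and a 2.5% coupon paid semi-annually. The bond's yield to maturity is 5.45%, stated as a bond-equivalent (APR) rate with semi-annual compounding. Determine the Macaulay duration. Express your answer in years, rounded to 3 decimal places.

4.707 years

Periodic yield y = 0.02725. Discount each cash flow and weight by its period:
  t   CF        PV=CF/(1+0.02725)^t    t·PV
  1        12.50        12.1684        12.1684
  2        12.50        11.8456        23.6912
  3        12.50        11.5314        34.5942
  4        12.50        11.2255        44.9020
  5        12.50        10.9277        54.6386
  6        12.50        10.6378        63.8270
  7        12.50        10.3556        72.4895
  8        12.50        10.0809        80.6475
  9        12.50         9.8135        88.3216
  10    1,012.50       773.8086     7,738.0857
  Σ                    872.3951     8,213.3656
Price P = Σ PV = 872.3951.
Macaulay duration = Σ(t·PV) / P = 8,213.3656 / 872.3951 = 9.41473 half-year periods.
In years: 9.41473 / 2 = 4.70737 years.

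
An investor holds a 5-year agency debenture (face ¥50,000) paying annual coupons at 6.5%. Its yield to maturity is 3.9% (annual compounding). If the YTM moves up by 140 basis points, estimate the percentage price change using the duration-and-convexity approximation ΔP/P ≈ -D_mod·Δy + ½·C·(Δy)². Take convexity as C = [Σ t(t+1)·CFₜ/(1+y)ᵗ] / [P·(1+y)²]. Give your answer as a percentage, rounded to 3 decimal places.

With y = 0.039:
  t   CF        PV=CF/(1+0.039)^t    t·PV        t(t+1)·PV
  1     3,250.00     3,128.0077     3,128.0077       6,256.0154
  2     3,250.00     3,010.5945     6,021.1890      18,063.5671
  3     3,250.00     2,897.5886     8,692.7657      34,771.0627
  4     3,250.00     2,788.8244    11,155.2976      55,776.4882
  5    53,250.00    43,978.6480   219,893.2401   1,319,359.4408
  Σ                 55,803.6632   248,890.5002   1,434,226.5741
P = 55,803.6632; D_Mac = 4.46011 yrs; D_mod = 4.29270 yrs; C = 23.80806.
Duration effect: -4.29270 × (+0.014) = -0.060098
Convexity effect: 0.5 × 23.80806 × (0.014)² = +0.0023332
ΔP/P ≈ -0.060098 + 0.0023332 = -0.057765 = -5.7765%.

-5.776%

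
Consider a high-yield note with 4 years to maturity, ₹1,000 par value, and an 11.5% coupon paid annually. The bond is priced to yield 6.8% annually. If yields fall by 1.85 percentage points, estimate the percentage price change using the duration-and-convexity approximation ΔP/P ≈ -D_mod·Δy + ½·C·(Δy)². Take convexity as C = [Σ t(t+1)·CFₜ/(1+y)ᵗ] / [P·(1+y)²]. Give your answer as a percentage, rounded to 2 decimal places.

+6.25%

With y = 0.068:
  t   CF        PV=CF/(1+0.068)^t    t·PV        t(t+1)·PV
  1       115.00       107.6779       107.6779         215.3558
  2       115.00       100.8220       201.6440         604.9320
  3       115.00        94.4026       283.2079       1,132.8315
  4     1,115.00       857.0178     3,428.0713      17,140.3566
  Σ                  1,159.9204     4,020.6011      19,093.4759
P = 1,159.9204; D_Mac = 3.46627 yrs; D_mod = 3.24557 yrs; C = 14.43159.
Duration effect: -3.24557 × (-0.0185) = +0.060043
Convexity effect: 0.5 × 14.43159 × (-0.0185)² = +0.0024696
ΔP/P ≈ +0.060043 + 0.0024696 = +0.062513 = +6.2513%.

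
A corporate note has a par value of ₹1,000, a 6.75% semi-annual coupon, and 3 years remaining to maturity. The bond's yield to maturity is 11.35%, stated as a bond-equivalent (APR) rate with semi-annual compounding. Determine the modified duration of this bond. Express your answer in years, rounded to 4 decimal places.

Periodic yield y = 0.05675. First find Macaulay duration:
  t   CF        PV=CF/(1+0.05675)^t    t·PV
  1        33.75        31.9375        31.9375
  2        33.75        30.2224        60.4448
  3        33.75        28.5994        85.7982
  4        33.75        27.0635       108.2542
  5        33.75        25.6102       128.0509
  6     1,033.75       742.3043     4,453.8259
  Σ                    885.7374     4,868.3115
P = 885.7374; Macaulay duration = 4,868.3115 / 885.7374 = 5.49634 half-year periods = 2.74817 years.
Modified duration = D_Mac / (1 + y) = 2.74817 / 1.05675 = 2.60059 years.

2.6006 years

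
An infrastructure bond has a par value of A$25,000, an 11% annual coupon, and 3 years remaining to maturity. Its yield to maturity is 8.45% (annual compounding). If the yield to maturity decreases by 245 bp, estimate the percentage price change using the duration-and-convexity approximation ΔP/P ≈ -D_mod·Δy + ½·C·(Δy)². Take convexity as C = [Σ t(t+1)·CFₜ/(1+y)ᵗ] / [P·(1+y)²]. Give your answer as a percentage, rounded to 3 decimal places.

+6.417%

With y = 0.0845:
  t   CF        PV=CF/(1+0.0845)^t    t·PV        t(t+1)·PV
  1     2,750.00     2,535.7308     2,535.7308       5,071.4615
  2     2,750.00     2,338.1565     4,676.3131      14,028.9392
  3    27,750.00    21,755.7630    65,267.2889     261,069.1556
  Σ                 26,629.6502    72,479.3327     280,169.5562
P = 26,629.6502; D_Mac = 2.72175 yrs; D_mod = 2.50968 yrs; C = 8.94533.
Duration effect: -2.50968 × (-0.0245) = +0.061487
Convexity effect: 0.5 × 8.94533 × (-0.0245)² = +0.0026847
ΔP/P ≈ +0.061487 + 0.0026847 = +0.064172 = +6.4172%.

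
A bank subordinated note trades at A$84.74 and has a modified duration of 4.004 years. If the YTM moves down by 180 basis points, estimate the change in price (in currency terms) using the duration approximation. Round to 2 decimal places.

Duration approximation: ΔP/P ≈ -D_mod · Δy = -4.004 × (-0.018) = +0.072072.
ΔP ≈ 84.74 × (+0.072072) = +6.10738128.

+A$6.11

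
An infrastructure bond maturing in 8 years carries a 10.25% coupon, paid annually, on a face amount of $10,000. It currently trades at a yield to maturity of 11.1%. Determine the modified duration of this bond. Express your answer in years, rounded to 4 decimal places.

Periodic yield y = 0.111. First find Macaulay duration:
  t   CF        PV=CF/(1+0.111)^t    t·PV
  1     1,025.00       922.5923       922.5923
  2     1,025.00       830.4161     1,660.8321
  3     1,025.00       747.4492     2,242.3476
  4     1,025.00       672.7716     2,691.0863
  5     1,025.00       605.5550     3,027.7748
  6     1,025.00       545.0540     3,270.3239
  7     1,025.00       490.5976     3,434.1835
  8    11,025.00     4,749.6994    37,997.5954
  Σ                  9,564.1351    55,246.7358
P = 9,564.1351; Macaulay duration = 55,246.7358 / 9,564.1351 = 5.77645 years.
Modified duration = D_Mac / (1 + y) = 5.77645 / 1.111 = 5.19932 years.

5.1993 years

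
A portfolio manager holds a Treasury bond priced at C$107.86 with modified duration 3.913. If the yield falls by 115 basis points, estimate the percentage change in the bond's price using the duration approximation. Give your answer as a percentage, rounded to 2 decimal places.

Duration approximation: ΔP/P ≈ -D_mod · Δy = -3.913 × (-0.0115) = +0.0449995.
As a percentage: +4.49995%.

+4.50%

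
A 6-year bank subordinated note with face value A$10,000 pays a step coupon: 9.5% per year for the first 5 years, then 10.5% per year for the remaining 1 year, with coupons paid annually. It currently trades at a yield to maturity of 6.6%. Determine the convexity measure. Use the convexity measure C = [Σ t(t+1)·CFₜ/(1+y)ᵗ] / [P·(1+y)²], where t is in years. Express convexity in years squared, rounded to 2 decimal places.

28.23

With y = 0.066:
  t   CF        PV=CF/(1+0.066)^t    t·PV        t(t+1)·PV
  1       950.00       891.1820       891.1820       1,782.3640
  2       950.00       836.0056     1,672.0112       5,016.0337
  3       950.00       784.2454     2,352.7363       9,410.9450
  4       950.00       735.6899     2,942.7596      14,713.7978
  5       950.00       690.1406     3,450.7030      20,704.2182
  6    11,050.00     7,530.4174    45,182.5045     316,277.5313
  Σ                 11,467.6809    56,491.8965     367,904.8900
P = 11,467.6809.
Convexity = Σ t(t+1)·PV / [P·(1+y)²] = 367,904.8900 / (11,467.6809 × 1.136356) = 28.23225.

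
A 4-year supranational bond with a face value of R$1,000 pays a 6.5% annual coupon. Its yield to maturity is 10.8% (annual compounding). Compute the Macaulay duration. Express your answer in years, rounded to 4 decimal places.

Periodic yield y = 0.108. Discount each cash flow and weight by its year:
  t   CF        PV=CF/(1+0.108)^t    t·PV
  1        65.00        58.6643        58.6643
  2        65.00        52.9461       105.8922
  3        65.00        47.7853       143.3558
  4     1,065.00       706.6276     2,826.5102
  Σ                    866.0232     3,134.4224
Price P = Σ PV = 866.0232.
Macaulay duration = Σ(t·PV) / P = 3,134.4224 / 866.0232 = 3.61933 years.

3.6193 years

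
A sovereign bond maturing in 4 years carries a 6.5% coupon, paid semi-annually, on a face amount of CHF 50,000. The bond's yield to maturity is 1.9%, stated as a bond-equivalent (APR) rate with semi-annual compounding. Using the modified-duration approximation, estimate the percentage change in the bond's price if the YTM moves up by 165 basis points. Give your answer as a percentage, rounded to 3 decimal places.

-5.923%

Periodic yield y = 0.0095. Modified duration first:
  t   CF        PV=CF/(1+0.0095)^t    t·PV
  1     1,625.00     1,609.7078     1,609.7078
  2     1,625.00     1,594.5595     3,189.1189
  3     1,625.00     1,579.5537     4,738.6611
  4     1,625.00     1,564.6892     6,258.7566
  5     1,625.00     1,549.9645     7,749.8225
  6     1,625.00     1,535.3784     9,212.2704
  7     1,625.00     1,520.9296    10,646.5070
  8    51,625.00    47,864.0538   382,912.4308
  Σ                 58,818.8364   426,317.2750
P = 58,818.8364; D_Mac = 7.24797 half-year periods = 3.62399 yrs; D_mod = 3.62399/(1+0.0095) = 3.58988 yrs.
ΔP/P ≈ -D_mod · Δy = -3.58988 × (+0.0165) = -0.059233 = -5.9233%.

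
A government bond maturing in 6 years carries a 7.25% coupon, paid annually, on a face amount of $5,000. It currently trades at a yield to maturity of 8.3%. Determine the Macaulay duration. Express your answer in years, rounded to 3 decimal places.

Periodic yield y = 0.083. Discount each cash flow and weight by its year:
  t   CF        PV=CF/(1+0.083)^t    t·PV
  1       362.50       334.7184       334.7184
  2       362.50       309.0659       618.1318
  3       362.50       285.3794       856.1382
  4       362.50       263.5082     1,054.0329
  5       362.50       243.3132     1,216.5662
  6     5,362.50     3,323.5068    19,941.0405
  Σ                  4,759.4919    24,020.6280
Price P = Σ PV = 4,759.4919.
Macaulay duration = Σ(t·PV) / P = 24,020.6280 / 4,759.4919 = 5.04689 years.

5.047 years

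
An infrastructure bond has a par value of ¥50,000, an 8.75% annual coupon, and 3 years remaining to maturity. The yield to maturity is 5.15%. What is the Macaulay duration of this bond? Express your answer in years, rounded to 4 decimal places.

2.7763 years

Periodic yield y = 0.0515. Discount each cash flow and weight by its year:
  t   CF        PV=CF/(1+0.0515)^t    t·PV
  1     4,375.00     4,160.7228     4,160.7228
  2     4,375.00     3,956.9403     7,913.8807
  3    54,375.00    46,770.4382   140,311.3146
  Σ                 54,888.1013   152,385.9181
Price P = Σ PV = 54,888.1013.
Macaulay duration = Σ(t·PV) / P = 152,385.9181 / 54,888.1013 = 2.77630 years.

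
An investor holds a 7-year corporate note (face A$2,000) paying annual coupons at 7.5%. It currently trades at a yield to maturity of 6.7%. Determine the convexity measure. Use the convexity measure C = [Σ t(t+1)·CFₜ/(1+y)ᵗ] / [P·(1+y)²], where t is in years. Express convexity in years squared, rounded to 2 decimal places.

37.40

With y = 0.067:
  t   CF        PV=CF/(1+0.067)^t    t·PV        t(t+1)·PV
  1       150.00       140.5811       140.5811         281.1621
  2       150.00       131.7536       263.5072         790.5215
  3       150.00       123.4804       370.4412       1,481.7647
  4       150.00       115.7267       462.9068       2,314.5341
  5       150.00       108.4599       542.2995       3,253.7967
  6       150.00       101.6494       609.8963       4,269.2740
  7     2,150.00     1,365.4869     9,558.4080      76,467.2639
  Σ                  2,087.1379    11,948.0400      88,858.3171
P = 2,087.1379.
Convexity = Σ t(t+1)·PV / [P·(1+y)²] = 88,858.3171 / (2,087.1379 × 1.138489) = 37.39539.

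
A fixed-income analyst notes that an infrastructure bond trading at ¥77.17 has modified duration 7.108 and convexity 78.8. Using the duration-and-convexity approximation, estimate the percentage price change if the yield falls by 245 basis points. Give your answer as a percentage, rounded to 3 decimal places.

+19.780%

Duration effect: -D_mod·Δy = -7.108 × (-0.0245) = +0.174146
Convexity effect: ½·C·(Δy)² = 0.5 × 78.8 × (-0.0245)² = +0.02364985
ΔP/P ≈ +0.174146 + 0.02364985 = +0.19779585
= +19.779585%.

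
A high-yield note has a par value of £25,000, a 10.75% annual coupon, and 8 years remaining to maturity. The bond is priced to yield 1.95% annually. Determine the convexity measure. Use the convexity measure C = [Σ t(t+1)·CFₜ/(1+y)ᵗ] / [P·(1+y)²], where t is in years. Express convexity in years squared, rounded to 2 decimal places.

49.43

With y = 0.0195:
  t   CF        PV=CF/(1+0.0195)^t    t·PV        t(t+1)·PV
  1     2,687.50     2,636.0961     2,636.0961       5,272.1923
  2     2,687.50     2,585.6755     5,171.3509      15,514.0527
  3     2,687.50     2,536.2192     7,608.6575      30,434.6302
  4     2,687.50     2,487.7089     9,950.8354      49,754.1771
  5     2,687.50     2,440.1264    12,200.6320      73,203.7918
  6     2,687.50     2,393.4540    14,360.7242     100,525.0696
  7     2,687.50     2,347.6744    16,433.7207     131,469.7658
  8    27,687.50    23,723.8901   189,791.1204   1,708,120.0838
  Σ                 41,150.8445   258,153.1373   2,114,293.7633
P = 41,150.8445.
Convexity = Σ t(t+1)·PV / [P·(1+y)²] = 2,114,293.7633 / (41,150.8445 × 1.039380) = 49.43245.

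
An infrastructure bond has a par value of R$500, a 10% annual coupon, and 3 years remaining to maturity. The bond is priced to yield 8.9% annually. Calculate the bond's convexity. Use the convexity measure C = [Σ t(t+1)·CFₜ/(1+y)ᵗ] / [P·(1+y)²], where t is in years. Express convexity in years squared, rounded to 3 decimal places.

8.950

With y = 0.089:
  t   CF        PV=CF/(1+0.089)^t    t·PV        t(t+1)·PV
  1        50.00        45.9137        45.9137          91.8274
  2        50.00        42.1613        84.3226         252.9679
  3       550.00       425.8720     1,277.6159       5,110.4636
  Σ                    513.9470     1,407.8522       5,455.2589
P = 513.9470.
Convexity = Σ t(t+1)·PV / [P·(1+y)²] = 5,455.2589 / (513.9470 × 1.185921) = 8.95038.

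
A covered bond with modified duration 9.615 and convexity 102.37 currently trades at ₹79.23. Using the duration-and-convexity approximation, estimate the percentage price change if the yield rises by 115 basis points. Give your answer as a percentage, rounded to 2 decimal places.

-10.38%

Duration effect: -D_mod·Δy = -9.615 × (+0.0115) = -0.1105725
Convexity effect: ½·C·(Δy)² = 0.5 × 102.37 × (0.0115)² = +0.00676921625
ΔP/P ≈ -0.1105725 + 0.00676921625 = -0.10380328375
= -10.380328375%.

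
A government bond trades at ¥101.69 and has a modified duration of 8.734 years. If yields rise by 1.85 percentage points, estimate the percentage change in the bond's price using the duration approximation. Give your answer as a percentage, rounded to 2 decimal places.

Duration approximation: ΔP/P ≈ -D_mod · Δy = -8.734 × (+0.0185) = -0.161579.
As a percentage: -16.1579%.

-16.16%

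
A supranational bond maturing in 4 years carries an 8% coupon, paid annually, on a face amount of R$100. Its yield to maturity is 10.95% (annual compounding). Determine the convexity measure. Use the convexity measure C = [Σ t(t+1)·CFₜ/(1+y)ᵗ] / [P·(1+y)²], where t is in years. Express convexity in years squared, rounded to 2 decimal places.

13.85

With y = 0.1095:
  t   CF        PV=CF/(1+0.1095)^t    t·PV        t(t+1)·PV
  1         8.00         7.2105         7.2105          14.4209
  2         8.00         6.4988        12.9977          38.9930
  3         8.00         5.8574        17.5723          70.2893
  4       108.00        71.2713       285.0851       1,425.4255
  Σ                     90.8380       322.8656       1,549.1287
P = 90.8380.
Convexity = Σ t(t+1)·PV / [P·(1+y)²] = 1,549.1287 / (90.8380 × 1.230990) = 13.85368.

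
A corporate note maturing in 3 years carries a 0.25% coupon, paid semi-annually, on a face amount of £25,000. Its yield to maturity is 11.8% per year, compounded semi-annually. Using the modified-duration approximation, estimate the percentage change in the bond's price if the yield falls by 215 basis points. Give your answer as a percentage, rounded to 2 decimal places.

+6.07%

Periodic yield y = 0.059. Modified duration first:
  t   CF        PV=CF/(1+0.059)^t    t·PV
  1        31.25        29.5090        29.5090
  2        31.25        27.8649        55.7299
  3        31.25        26.3125        78.9375
  4        31.25        24.8466        99.3862
  5        31.25        23.4623       117.3114
  6    25,031.25    17,746.2574   106,477.5446
  Σ                 17,878.2527   106,858.4185
P = 17,878.2527; D_Mac = 5.97701 half-year periods = 2.98850 yrs; D_mod = 2.98850/(1+0.059) = 2.82200 yrs.
ΔP/P ≈ -D_mod · Δy = -2.82200 × (-0.0215) = +0.060673 = +6.0673%.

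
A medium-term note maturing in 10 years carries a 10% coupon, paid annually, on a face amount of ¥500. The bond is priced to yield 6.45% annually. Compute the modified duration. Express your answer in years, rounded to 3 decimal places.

Periodic yield y = 0.0645. First find Macaulay duration:
  t   CF        PV=CF/(1+0.0645)^t    t·PV
  1        50.00        46.9704        46.9704
  2        50.00        44.1244        88.2488
  3        50.00        41.4508       124.3524
  4        50.00        38.9392       155.7569
  5        50.00        36.5798       182.8991
  6        50.00        34.3634       206.1803
  7        50.00        32.2813       225.9688
  8        50.00        30.3253       242.6022
  9        50.00        28.4878       256.3903
  10      550.00       294.3785     2,943.7846
  Σ                    627.9008     4,473.1538
P = 627.9008; Macaulay duration = 4,473.1538 / 627.9008 = 7.12398 years.
Modified duration = D_Mac / (1 + y) = 7.12398 / 1.0645 = 6.69233 years.

6.692 years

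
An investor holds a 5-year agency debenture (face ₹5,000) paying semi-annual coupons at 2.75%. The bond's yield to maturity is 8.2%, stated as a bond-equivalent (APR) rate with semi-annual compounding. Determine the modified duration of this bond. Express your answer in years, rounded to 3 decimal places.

4.473 years

Periodic yield y = 0.041. First find Macaulay duration:
  t   CF        PV=CF/(1+0.041)^t    t·PV
  1        68.75        66.0423        66.0423
  2        68.75        63.4412       126.8824
  3        68.75        60.9425       182.8276
  4        68.75        58.5423       234.1692
  5        68.75        56.2366       281.1830
  6        68.75        54.0217       324.1303
  7        68.75        51.8941       363.2584
  8        68.75        49.8502       398.8016
  9        68.75        47.8868       430.9815
  10    5,068.75     3,391.5137    33,915.1371
  Σ                  3,900.3714    36,323.4132
P = 3,900.3714; Macaulay duration = 36,323.4132 / 3,900.3714 = 9.31281 half-year periods = 4.65640 years.
Modified duration = D_Mac / (1 + y) = 4.65640 / 1.041 = 4.47301 years.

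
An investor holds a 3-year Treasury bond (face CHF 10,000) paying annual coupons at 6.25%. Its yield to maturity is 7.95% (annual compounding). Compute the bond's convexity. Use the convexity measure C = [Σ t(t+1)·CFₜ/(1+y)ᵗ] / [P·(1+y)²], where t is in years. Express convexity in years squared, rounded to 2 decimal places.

With y = 0.0795:
  t   CF        PV=CF/(1+0.0795)^t    t·PV        t(t+1)·PV
  1       625.00       578.9717       578.9717       1,157.9435
  2       625.00       536.3333     1,072.6665       3,217.9995
  3    10,625.00     8,446.1930    25,338.5789     101,354.3155
  Σ                  9,561.4980    26,990.2171     105,730.2585
P = 9,561.4980.
Convexity = Σ t(t+1)·PV / [P·(1+y)²] = 105,730.2585 / (9,561.4980 × 1.165320) = 9.48917.

9.49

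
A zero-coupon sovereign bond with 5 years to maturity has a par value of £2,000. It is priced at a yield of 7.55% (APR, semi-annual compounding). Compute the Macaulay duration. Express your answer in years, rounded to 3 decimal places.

5.000 years

A zero-coupon bond has a single cash flow at maturity, so its Macaulay duration equals its maturity: 5 years.
(Equivalently: 10 semi-annual periods ÷ 2 = 5 years.)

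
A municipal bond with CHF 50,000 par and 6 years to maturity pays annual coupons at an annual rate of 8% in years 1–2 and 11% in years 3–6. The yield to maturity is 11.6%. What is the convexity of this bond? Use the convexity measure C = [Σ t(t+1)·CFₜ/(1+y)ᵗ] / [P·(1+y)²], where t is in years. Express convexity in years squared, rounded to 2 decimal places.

With y = 0.116:
  t   CF        PV=CF/(1+0.116)^t    t·PV        t(t+1)·PV
  1     4,000.00     3,584.2294     3,584.2294       7,168.4588
  2     4,000.00     3,211.6751     6,423.3502      19,270.0505
  3     5,500.00     3,957.0370    11,871.1109      47,484.4434
  4     5,500.00     3,545.7320    14,182.9281      70,914.6407
  5     5,500.00     3,177.1792    15,885.8962      95,315.3773
  6    55,500.00    28,728.1603   172,368.9618   1,206,582.7328
  Σ                 46,204.0130   224,316.4766   1,446,735.7034
P = 46,204.0130.
Convexity = Σ t(t+1)·PV / [P·(1+y)²] = 1,446,735.7034 / (46,204.0130 × 1.245456) = 25.14092.

25.14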